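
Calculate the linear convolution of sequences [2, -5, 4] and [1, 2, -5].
y[0] = 2×1 = 2; y[1] = 2×2 + -5×1 = -1; y[2] = 2×-5 + -5×2 + 4×1 = -16; y[3] = -5×-5 + 4×2 = 33; y[4] = 4×-5 = -20

[2, -1, -16, 33, -20]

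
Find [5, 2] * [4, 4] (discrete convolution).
y[0] = 5×4 = 20; y[1] = 5×4 + 2×4 = 28; y[2] = 2×4 = 8

[20, 28, 8]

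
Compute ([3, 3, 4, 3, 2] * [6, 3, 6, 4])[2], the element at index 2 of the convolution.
Use y[k] = Σ_i a[i]·b[k-i] at k=2. y[2] = 3×6 + 3×3 + 4×6 = 51

51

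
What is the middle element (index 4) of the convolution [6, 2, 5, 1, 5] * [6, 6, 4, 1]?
Use y[k] = Σ_i a[i]·b[k-i] at k=4. y[4] = 2×1 + 5×4 + 1×6 + 5×6 = 58

58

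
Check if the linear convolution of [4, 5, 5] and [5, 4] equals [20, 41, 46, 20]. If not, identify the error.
Recompute linear convolution of [4, 5, 5] and [5, 4]: y[0] = 4×5 = 20; y[1] = 4×4 + 5×5 = 41; y[2] = 5×4 + 5×5 = 45; y[3] = 5×4 = 20 → [20, 41, 45, 20]. Compare to given [20, 41, 46, 20]: they differ at index 2: given 46, correct 45, so answer: No

No. Error at index 2: given 46, correct 45.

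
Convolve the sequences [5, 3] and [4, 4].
y[0] = 5×4 = 20; y[1] = 5×4 + 3×4 = 32; y[2] = 3×4 = 12

[20, 32, 12]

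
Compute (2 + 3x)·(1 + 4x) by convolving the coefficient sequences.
Ascending coefficients: a = [2, 3], b = [1, 4]. c[0] = 2×1 = 2; c[1] = 2×4 + 3×1 = 11; c[2] = 3×4 = 12. Result coefficients: [2, 11, 12] → 2 + 11x + 12x^2

2 + 11x + 12x^2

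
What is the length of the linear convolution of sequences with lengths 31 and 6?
Linear/full convolution length: m + n - 1 = 31 + 6 - 1 = 36

36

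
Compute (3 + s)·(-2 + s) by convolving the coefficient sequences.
Ascending coefficients: a = [3, 1], b = [-2, 1]. c[0] = 3×-2 = -6; c[1] = 3×1 + 1×-2 = 1; c[2] = 1×1 = 1. Result coefficients: [-6, 1, 1] → -6 + s + s^2

-6 + s + s^2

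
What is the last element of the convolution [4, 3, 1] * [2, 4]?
Use y[k] = Σ_i a[i]·b[k-i] at k=3. y[3] = 1×4 = 4

4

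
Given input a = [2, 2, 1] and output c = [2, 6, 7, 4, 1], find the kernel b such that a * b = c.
Output length 5 = len(a) + len(b) - 1 ⇒ len(b) = 3. Solve b forward using b[k] = (c[k] - Σ_{i≥1} a[i]·b[k-i]) / a[0]: b[0] = c[0] / a[0] = 2 / 2 = 1; b[1] = (c[1] - 2×1) / a[0] = (6 - 2×1) / 2 = 2; b[2] = (c[2] - 2×2 - 1×1) / a[0] = (7 - 2×2 - 1×1) / 2 = 1. So b = [1, 2, 1]. Forward-check [2, 2, 1] * [1, 2, 1]: c[0] = 2×1 = 2; c[1] = 2×2 + 2×1 = 6; c[2] = 2×1 + 2×2 + 1×1 = 7; c[3] = 2×1 + 1×2 = 4; c[4] = 1×1 = 1 → [2, 6, 7, 4, 1] ✓

[1, 2, 1]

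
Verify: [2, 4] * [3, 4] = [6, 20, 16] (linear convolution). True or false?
Recompute linear convolution of [2, 4] and [3, 4]: y[0] = 2×3 = 6; y[1] = 2×4 + 4×3 = 20; y[2] = 4×4 = 16 → [6, 20, 16]. Given [6, 20, 16] matches, so answer: Yes

Yes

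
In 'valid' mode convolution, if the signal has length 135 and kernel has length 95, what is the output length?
'Valid' mode counts only positions where the kernel fully overlaps the signal: m - n + 1 = 135 - 95 + 1 = 41

41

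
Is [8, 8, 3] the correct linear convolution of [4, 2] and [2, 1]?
Recompute linear convolution of [4, 2] and [2, 1]: y[0] = 4×2 = 8; y[1] = 4×1 + 2×2 = 8; y[2] = 2×1 = 2 → [8, 8, 2]. Compare to given [8, 8, 3]: they differ at index 2: given 3, correct 2, so answer: No

No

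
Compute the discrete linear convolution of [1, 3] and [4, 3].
y[0] = 1×4 = 4; y[1] = 1×3 + 3×4 = 15; y[2] = 3×3 = 9

[4, 15, 9]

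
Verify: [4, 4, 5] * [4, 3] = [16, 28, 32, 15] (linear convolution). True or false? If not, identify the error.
Recompute linear convolution of [4, 4, 5] and [4, 3]: y[0] = 4×4 = 16; y[1] = 4×3 + 4×4 = 28; y[2] = 4×3 + 5×4 = 32; y[3] = 5×3 = 15 → [16, 28, 32, 15]. Given [16, 28, 32, 15] matches, so answer: Yes

Yes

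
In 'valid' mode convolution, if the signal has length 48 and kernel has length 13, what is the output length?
'Valid' mode counts only positions where the kernel fully overlaps the signal: m - n + 1 = 48 - 13 + 1 = 36

36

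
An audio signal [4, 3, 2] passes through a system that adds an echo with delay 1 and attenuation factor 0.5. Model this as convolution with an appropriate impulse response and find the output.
Direct-path + delayed-attenuated-path model → impulse response h = [1, 0.5] (1 at lag 0, 0.5 at lag 1). Output y[n] = x[n] + 0.5·x[n - 1] (with x[n] = 0 outside 0..2): y[0] = 4 + 0.5×0 = 4; y[1] = 3 + 0.5×4 = 5.0; y[2] = 2 + 0.5×3 = 3.5; y[3] = 0 + 0.5×2 = 1.0. So y = [4, 5.0, 3.5, 1.0]

[4, 5.0, 3.5, 1.0]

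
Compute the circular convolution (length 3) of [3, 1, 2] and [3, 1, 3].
Use y[k] = Σ_j f[j]·g[(k-j) mod 3]. y[0] = 3×3 + 1×3 + 2×1 = 14; y[1] = 3×1 + 1×3 + 2×3 = 12; y[2] = 3×3 + 1×1 + 2×3 = 16. Result: [14, 12, 16]

[14, 12, 16]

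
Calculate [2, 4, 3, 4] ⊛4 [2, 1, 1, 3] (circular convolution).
Use y[k] = Σ_j a[j]·b[(k-j) mod 4]. y[0] = 2×2 + 4×3 + 3×1 + 4×1 = 23; y[1] = 2×1 + 4×2 + 3×3 + 4×1 = 23; y[2] = 2×1 + 4×1 + 3×2 + 4×3 = 24; y[3] = 2×3 + 4×1 + 3×1 + 4×2 = 21. Result: [23, 23, 24, 21]

[23, 23, 24, 21]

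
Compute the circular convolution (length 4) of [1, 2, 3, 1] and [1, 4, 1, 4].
Use y[k] = Σ_j a[j]·b[(k-j) mod 4]. y[0] = 1×1 + 2×4 + 3×1 + 1×4 = 16; y[1] = 1×4 + 2×1 + 3×4 + 1×1 = 19; y[2] = 1×1 + 2×4 + 3×1 + 1×4 = 16; y[3] = 1×4 + 2×1 + 3×4 + 1×1 = 19. Result: [16, 19, 16, 19]

[16, 19, 16, 19]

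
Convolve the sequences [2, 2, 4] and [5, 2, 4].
y[0] = 2×5 = 10; y[1] = 2×2 + 2×5 = 14; y[2] = 2×4 + 2×2 + 4×5 = 32; y[3] = 2×4 + 4×2 = 16; y[4] = 4×4 = 16

[10, 14, 32, 16, 16]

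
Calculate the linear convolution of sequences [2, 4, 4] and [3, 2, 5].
y[0] = 2×3 = 6; y[1] = 2×2 + 4×3 = 16; y[2] = 2×5 + 4×2 + 4×3 = 30; y[3] = 4×5 + 4×2 = 28; y[4] = 4×5 = 20

[6, 16, 30, 28, 20]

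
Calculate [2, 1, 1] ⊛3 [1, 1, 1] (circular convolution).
Use y[k] = Σ_j a[j]·b[(k-j) mod 3]. y[0] = 2×1 + 1×1 + 1×1 = 4; y[1] = 2×1 + 1×1 + 1×1 = 4; y[2] = 2×1 + 1×1 + 1×1 = 4. Result: [4, 4, 4]

[4, 4, 4]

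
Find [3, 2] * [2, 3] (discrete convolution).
y[0] = 3×2 = 6; y[1] = 3×3 + 2×2 = 13; y[2] = 2×3 = 6

[6, 13, 6]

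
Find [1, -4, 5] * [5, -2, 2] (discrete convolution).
y[0] = 1×5 = 5; y[1] = 1×-2 + -4×5 = -22; y[2] = 1×2 + -4×-2 + 5×5 = 35; y[3] = -4×2 + 5×-2 = -18; y[4] = 5×2 = 10

[5, -22, 35, -18, 10]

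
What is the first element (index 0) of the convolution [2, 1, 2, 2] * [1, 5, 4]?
Use y[k] = Σ_i a[i]·b[k-i] at k=0. y[0] = 2×1 = 2

2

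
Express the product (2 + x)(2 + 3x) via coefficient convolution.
Ascending coefficients: a = [2, 1], b = [2, 3]. c[0] = 2×2 = 4; c[1] = 2×3 + 1×2 = 8; c[2] = 1×3 = 3. Result coefficients: [4, 8, 3] → 4 + 8x + 3x^2

4 + 8x + 3x^2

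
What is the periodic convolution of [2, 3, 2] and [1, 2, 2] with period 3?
Use y[k] = Σ_j s[j]·t[(k-j) mod 3]. y[0] = 2×1 + 3×2 + 2×2 = 12; y[1] = 2×2 + 3×1 + 2×2 = 11; y[2] = 2×2 + 3×2 + 2×1 = 12. Result: [12, 11, 12]

[12, 11, 12]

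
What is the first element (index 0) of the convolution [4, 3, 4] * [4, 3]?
Use y[k] = Σ_i a[i]·b[k-i] at k=0. y[0] = 4×4 = 16

16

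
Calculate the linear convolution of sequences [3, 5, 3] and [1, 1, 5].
y[0] = 3×1 = 3; y[1] = 3×1 + 5×1 = 8; y[2] = 3×5 + 5×1 + 3×1 = 23; y[3] = 5×5 + 3×1 = 28; y[4] = 3×5 = 15

[3, 8, 23, 28, 15]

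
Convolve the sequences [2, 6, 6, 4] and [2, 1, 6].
y[0] = 2×2 = 4; y[1] = 2×1 + 6×2 = 14; y[2] = 2×6 + 6×1 + 6×2 = 30; y[3] = 6×6 + 6×1 + 4×2 = 50; y[4] = 6×6 + 4×1 = 40; y[5] = 4×6 = 24

[4, 14, 30, 50, 40, 24]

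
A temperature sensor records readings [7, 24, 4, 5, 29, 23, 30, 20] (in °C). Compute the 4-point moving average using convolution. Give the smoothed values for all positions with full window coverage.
4-point moving average kernel = [1, 1, 1, 1]. Apply in 'valid' mode (full window coverage): avg[0] = (7 + 24 + 4 + 5) / 4 = 10.0; avg[1] = (24 + 4 + 5 + 29) / 4 = 15.5; avg[2] = (4 + 5 + 29 + 23) / 4 = 15.25; avg[3] = (5 + 29 + 23 + 30) / 4 = 21.75; avg[4] = (29 + 23 + 30 + 20) / 4 = 25.5. Smoothed values: [10.0, 15.5, 15.25, 21.75, 25.5]

[10.0, 15.5, 15.25, 21.75, 25.5]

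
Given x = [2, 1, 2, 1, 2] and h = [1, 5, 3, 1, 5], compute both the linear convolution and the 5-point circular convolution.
Linear: y_lin[0] = 2×1 = 2; y_lin[1] = 2×5 + 1×1 = 11; y_lin[2] = 2×3 + 1×5 + 2×1 = 13; y_lin[3] = 2×1 + 1×3 + 2×5 + 1×1 = 16; y_lin[4] = 2×5 + 1×1 + 2×3 + 1×5 + 2×1 = 24; y_lin[5] = 1×5 + 2×1 + 1×3 + 2×5 = 20; y_lin[6] = 2×5 + 1×1 + 2×3 = 17; y_lin[7] = 1×5 + 2×1 = 7; y_lin[8] = 2×5 = 10 → [2, 11, 13, 16, 24, 20, 17, 7, 10]. Circular (length 5): y[0] = 2×1 + 1×5 + 2×1 + 1×3 + 2×5 = 22; y[1] = 2×5 + 1×1 + 2×5 + 1×1 + 2×3 = 28; y[2] = 2×3 + 1×5 + 2×1 + 1×5 + 2×1 = 20; y[3] = 2×1 + 1×3 + 2×5 + 1×1 + 2×5 = 26; y[4] = 2×5 + 1×1 + 2×3 + 1×5 + 2×1 = 24 → [22, 28, 20, 26, 24]

Linear: [2, 11, 13, 16, 24, 20, 17, 7, 10], Circular: [22, 28, 20, 26, 24]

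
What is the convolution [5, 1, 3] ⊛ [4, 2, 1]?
y[0] = 5×4 = 20; y[1] = 5×2 + 1×4 = 14; y[2] = 5×1 + 1×2 + 3×4 = 19; y[3] = 1×1 + 3×2 = 7; y[4] = 3×1 = 3

[20, 14, 19, 7, 3]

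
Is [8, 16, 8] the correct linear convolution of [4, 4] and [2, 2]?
Recompute linear convolution of [4, 4] and [2, 2]: y[0] = 4×2 = 8; y[1] = 4×2 + 4×2 = 16; y[2] = 4×2 = 8 → [8, 16, 8]. Given [8, 16, 8] matches, so answer: Yes

Yes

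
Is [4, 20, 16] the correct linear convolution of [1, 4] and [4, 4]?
Recompute linear convolution of [1, 4] and [4, 4]: y[0] = 1×4 = 4; y[1] = 1×4 + 4×4 = 20; y[2] = 4×4 = 16 → [4, 20, 16]. Given [4, 20, 16] matches, so answer: Yes

Yes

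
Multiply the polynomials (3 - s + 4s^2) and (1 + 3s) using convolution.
Ascending coefficients: a = [3, -1, 4], b = [1, 3]. c[0] = 3×1 = 3; c[1] = 3×3 + -1×1 = 8; c[2] = -1×3 + 4×1 = 1; c[3] = 4×3 = 12. Result coefficients: [3, 8, 1, 12] → 3 + 8s + s^2 + 12s^3

3 + 8s + s^2 + 12s^3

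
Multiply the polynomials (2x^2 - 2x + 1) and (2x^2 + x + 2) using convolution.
Ascending coefficients: a = [1, -2, 2], b = [2, 1, 2]. c[0] = 1×2 = 2; c[1] = 1×1 + -2×2 = -3; c[2] = 1×2 + -2×1 + 2×2 = 4; c[3] = -2×2 + 2×1 = -2; c[4] = 2×2 = 4. Result coefficients: [2, -3, 4, -2, 4] → 4x^4 - 2x^3 + 4x^2 - 3x + 2

4x^4 - 2x^3 + 4x^2 - 3x + 2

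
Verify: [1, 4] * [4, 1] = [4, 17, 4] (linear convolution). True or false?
Recompute linear convolution of [1, 4] and [4, 1]: y[0] = 1×4 = 4; y[1] = 1×1 + 4×4 = 17; y[2] = 4×1 = 4 → [4, 17, 4]. Given [4, 17, 4] matches, so answer: Yes

Yes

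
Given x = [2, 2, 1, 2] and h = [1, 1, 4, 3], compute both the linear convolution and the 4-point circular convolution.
Linear: y_lin[0] = 2×1 = 2; y_lin[1] = 2×1 + 2×1 = 4; y_lin[2] = 2×4 + 2×1 + 1×1 = 11; y_lin[3] = 2×3 + 2×4 + 1×1 + 2×1 = 17; y_lin[4] = 2×3 + 1×4 + 2×1 = 12; y_lin[5] = 1×3 + 2×4 = 11; y_lin[6] = 2×3 = 6 → [2, 4, 11, 17, 12, 11, 6]. Circular (length 4): y[0] = 2×1 + 2×3 + 1×4 + 2×1 = 14; y[1] = 2×1 + 2×1 + 1×3 + 2×4 = 15; y[2] = 2×4 + 2×1 + 1×1 + 2×3 = 17; y[3] = 2×3 + 2×4 + 1×1 + 2×1 = 17 → [14, 15, 17, 17]

Linear: [2, 4, 11, 17, 12, 11, 6], Circular: [14, 15, 17, 17]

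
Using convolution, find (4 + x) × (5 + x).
Ascending coefficients: a = [4, 1], b = [5, 1]. c[0] = 4×5 = 20; c[1] = 4×1 + 1×5 = 9; c[2] = 1×1 = 1. Result coefficients: [20, 9, 1] → 20 + 9x + x^2

20 + 9x + x^2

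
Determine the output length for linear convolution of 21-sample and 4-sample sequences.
Linear/full convolution length: m + n - 1 = 21 + 4 - 1 = 24

24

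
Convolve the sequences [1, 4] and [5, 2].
y[0] = 1×5 = 5; y[1] = 1×2 + 4×5 = 22; y[2] = 4×2 = 8

[5, 22, 8]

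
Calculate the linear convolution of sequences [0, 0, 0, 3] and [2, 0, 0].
y[0] = 0×2 = 0; y[1] = 0×0 + 0×2 = 0; y[2] = 0×0 + 0×0 + 0×2 = 0; y[3] = 0×0 + 0×0 + 3×2 = 6; y[4] = 0×0 + 3×0 = 0; y[5] = 3×0 = 0

[0, 0, 0, 6, 0, 0]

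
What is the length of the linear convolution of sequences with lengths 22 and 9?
Linear/full convolution length: m + n - 1 = 22 + 9 - 1 = 30

30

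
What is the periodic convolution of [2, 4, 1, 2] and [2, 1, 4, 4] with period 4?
Use y[k] = Σ_j s[j]·t[(k-j) mod 4]. y[0] = 2×2 + 4×4 + 1×4 + 2×1 = 26; y[1] = 2×1 + 4×2 + 1×4 + 2×4 = 22; y[2] = 2×4 + 4×1 + 1×2 + 2×4 = 22; y[3] = 2×4 + 4×4 + 1×1 + 2×2 = 29. Result: [26, 22, 22, 29]

[26, 22, 22, 29]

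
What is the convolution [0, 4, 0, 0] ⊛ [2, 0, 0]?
y[0] = 0×2 = 0; y[1] = 0×0 + 4×2 = 8; y[2] = 0×0 + 4×0 + 0×2 = 0; y[3] = 4×0 + 0×0 + 0×2 = 0; y[4] = 0×0 + 0×0 = 0; y[5] = 0×0 = 0

[0, 8, 0, 0, 0, 0]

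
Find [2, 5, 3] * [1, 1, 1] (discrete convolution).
y[0] = 2×1 = 2; y[1] = 2×1 + 5×1 = 7; y[2] = 2×1 + 5×1 + 3×1 = 10; y[3] = 5×1 + 3×1 = 8; y[4] = 3×1 = 3

[2, 7, 10, 8, 3]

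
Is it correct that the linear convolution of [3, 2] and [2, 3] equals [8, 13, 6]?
Recompute linear convolution of [3, 2] and [2, 3]: y[0] = 3×2 = 6; y[1] = 3×3 + 2×2 = 13; y[2] = 2×3 = 6 → [6, 13, 6]. Compare to given [8, 13, 6]: they differ at index 0: given 8, correct 6, so answer: No

No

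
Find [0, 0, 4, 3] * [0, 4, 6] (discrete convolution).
y[0] = 0×0 = 0; y[1] = 0×4 + 0×0 = 0; y[2] = 0×6 + 0×4 + 4×0 = 0; y[3] = 0×6 + 4×4 + 3×0 = 16; y[4] = 4×6 + 3×4 = 36; y[5] = 3×6 = 18

[0, 0, 0, 16, 36, 18]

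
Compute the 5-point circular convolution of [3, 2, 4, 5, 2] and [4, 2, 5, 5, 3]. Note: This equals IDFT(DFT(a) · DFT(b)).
Either evaluate y[k] = Σ_j a[j]·b[(k-j) mod 5] directly, or use IDFT(DFT(a) · DFT(b)). y[0] = 3×4 + 2×3 + 4×5 + 5×5 + 2×2 = 67; y[1] = 3×2 + 2×4 + 4×3 + 5×5 + 2×5 = 61; y[2] = 3×5 + 2×2 + 4×4 + 5×3 + 2×5 = 60; y[3] = 3×5 + 2×5 + 4×2 + 5×4 + 2×3 = 59; y[4] = 3×3 + 2×5 + 4×5 + 5×2 + 2×4 = 57. Result: [67, 61, 60, 59, 57]

[67, 61, 60, 59, 57]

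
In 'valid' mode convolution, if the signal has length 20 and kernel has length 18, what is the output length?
'Valid' mode counts only positions where the kernel fully overlaps the signal: m - n + 1 = 20 - 18 + 1 = 3

3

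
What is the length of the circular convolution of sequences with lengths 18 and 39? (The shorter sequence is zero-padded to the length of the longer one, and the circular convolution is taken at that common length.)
Circular convolution (zero-padding the shorter input) has length max(m, n) = max(18, 39) = 39

39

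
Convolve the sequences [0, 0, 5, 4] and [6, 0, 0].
y[0] = 0×6 = 0; y[1] = 0×0 + 0×6 = 0; y[2] = 0×0 + 0×0 + 5×6 = 30; y[3] = 0×0 + 5×0 + 4×6 = 24; y[4] = 5×0 + 4×0 = 0; y[5] = 4×0 = 0

[0, 0, 30, 24, 0, 0]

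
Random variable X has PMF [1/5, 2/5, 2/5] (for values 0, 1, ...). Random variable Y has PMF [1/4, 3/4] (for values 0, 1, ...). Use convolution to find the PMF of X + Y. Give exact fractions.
P(X+Y=k) = Σ_i P(X=i)·P(Y=k-i) — a convolution of [1/5, 2/5, 2/5] and [1/4, 3/4]. P(X+Y=0) = (1/5)×(1/4) = 1/20; P(X+Y=1) = (1/5)×(3/4) + (2/5)×(1/4) = 3/20 + 1/10 = 1/4; P(X+Y=2) = (2/5)×(3/4) + (2/5)×(1/4) = 3/10 + 1/10 = 2/5; P(X+Y=3) = (2/5)×(3/4) = 3/10. PMF: [1/20, 1/4, 2/5, 3/10] (sums to 1 ✓)

[1/20, 1/4, 2/5, 3/10]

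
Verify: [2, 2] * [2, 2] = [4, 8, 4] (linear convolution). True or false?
Recompute linear convolution of [2, 2] and [2, 2]: y[0] = 2×2 = 4; y[1] = 2×2 + 2×2 = 8; y[2] = 2×2 = 4 → [4, 8, 4]. Given [4, 8, 4] matches, so answer: Yes

Yes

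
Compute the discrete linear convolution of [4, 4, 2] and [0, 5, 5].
y[0] = 4×0 = 0; y[1] = 4×5 + 4×0 = 20; y[2] = 4×5 + 4×5 + 2×0 = 40; y[3] = 4×5 + 2×5 = 30; y[4] = 2×5 = 10

[0, 20, 40, 30, 10]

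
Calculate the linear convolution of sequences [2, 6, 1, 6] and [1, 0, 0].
y[0] = 2×1 = 2; y[1] = 2×0 + 6×1 = 6; y[2] = 2×0 + 6×0 + 1×1 = 1; y[3] = 6×0 + 1×0 + 6×1 = 6; y[4] = 1×0 + 6×0 = 0; y[5] = 6×0 = 0

[2, 6, 1, 6, 0, 0]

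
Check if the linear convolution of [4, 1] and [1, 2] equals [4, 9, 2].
Recompute linear convolution of [4, 1] and [1, 2]: y[0] = 4×1 = 4; y[1] = 4×2 + 1×1 = 9; y[2] = 1×2 = 2 → [4, 9, 2]. Given [4, 9, 2] matches, so answer: Yes

Yes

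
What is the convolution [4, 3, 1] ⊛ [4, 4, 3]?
y[0] = 4×4 = 16; y[1] = 4×4 + 3×4 = 28; y[2] = 4×3 + 3×4 + 1×4 = 28; y[3] = 3×3 + 1×4 = 13; y[4] = 1×3 = 3

[16, 28, 28, 13, 3]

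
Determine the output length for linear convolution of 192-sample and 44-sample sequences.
Linear/full convolution length: m + n - 1 = 192 + 44 - 1 = 235

235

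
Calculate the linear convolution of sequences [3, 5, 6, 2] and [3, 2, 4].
y[0] = 3×3 = 9; y[1] = 3×2 + 5×3 = 21; y[2] = 3×4 + 5×2 + 6×3 = 40; y[3] = 5×4 + 6×2 + 2×3 = 38; y[4] = 6×4 + 2×2 = 28; y[5] = 2×4 = 8

[9, 21, 40, 38, 28, 8]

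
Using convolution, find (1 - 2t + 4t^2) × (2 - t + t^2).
Ascending coefficients: a = [1, -2, 4], b = [2, -1, 1]. c[0] = 1×2 = 2; c[1] = 1×-1 + -2×2 = -5; c[2] = 1×1 + -2×-1 + 4×2 = 11; c[3] = -2×1 + 4×-1 = -6; c[4] = 4×1 = 4. Result coefficients: [2, -5, 11, -6, 4] → 2 - 5t + 11t^2 - 6t^3 + 4t^4

2 - 5t + 11t^2 - 6t^3 + 4t^4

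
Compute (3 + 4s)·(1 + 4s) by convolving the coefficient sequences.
Ascending coefficients: a = [3, 4], b = [1, 4]. c[0] = 3×1 = 3; c[1] = 3×4 + 4×1 = 16; c[2] = 4×4 = 16. Result coefficients: [3, 16, 16] → 3 + 16s + 16s^2

3 + 16s + 16s^2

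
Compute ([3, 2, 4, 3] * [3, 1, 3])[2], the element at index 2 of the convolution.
Use y[k] = Σ_i a[i]·b[k-i] at k=2. y[2] = 3×3 + 2×1 + 4×3 = 23

23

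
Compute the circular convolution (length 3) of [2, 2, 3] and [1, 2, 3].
Use y[k] = Σ_j s[j]·t[(k-j) mod 3]. y[0] = 2×1 + 2×3 + 3×2 = 14; y[1] = 2×2 + 2×1 + 3×3 = 15; y[2] = 2×3 + 2×2 + 3×1 = 13. Result: [14, 15, 13]

[14, 15, 13]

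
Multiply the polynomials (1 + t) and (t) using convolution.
Ascending coefficients: a = [1, 1], b = [0, 1]. c[0] = 1×0 = 0; c[1] = 1×1 + 1×0 = 1; c[2] = 1×1 = 1. Result coefficients: [0, 1, 1] → t + t^2

t + t^2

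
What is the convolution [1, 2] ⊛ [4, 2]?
y[0] = 1×4 = 4; y[1] = 1×2 + 2×4 = 10; y[2] = 2×2 = 4

[4, 10, 4]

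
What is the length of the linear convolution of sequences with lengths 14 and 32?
Linear/full convolution length: m + n - 1 = 14 + 32 - 1 = 45

45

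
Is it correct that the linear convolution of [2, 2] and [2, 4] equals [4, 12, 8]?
Recompute linear convolution of [2, 2] and [2, 4]: y[0] = 2×2 = 4; y[1] = 2×4 + 2×2 = 12; y[2] = 2×4 = 8 → [4, 12, 8]. Given [4, 12, 8] matches, so answer: Yes

Yes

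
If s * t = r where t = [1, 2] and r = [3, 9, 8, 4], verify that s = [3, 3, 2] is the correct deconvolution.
Forward-compute [3, 3, 2] * [1, 2]: r[0] = 3×1 = 3; r[1] = 3×2 + 3×1 = 9; r[2] = 3×2 + 2×1 = 8; r[3] = 2×2 = 4 → [3, 9, 8, 4]. Matches given r = [3, 9, 8, 4], so verified.

Verified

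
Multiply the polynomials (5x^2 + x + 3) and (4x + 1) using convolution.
Ascending coefficients: a = [3, 1, 5], b = [1, 4]. c[0] = 3×1 = 3; c[1] = 3×4 + 1×1 = 13; c[2] = 1×4 + 5×1 = 9; c[3] = 5×4 = 20. Result coefficients: [3, 13, 9, 20] → 20x^3 + 9x^2 + 13x + 3

20x^3 + 9x^2 + 13x + 3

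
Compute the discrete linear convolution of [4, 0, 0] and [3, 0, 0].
y[0] = 4×3 = 12; y[1] = 4×0 + 0×3 = 0; y[2] = 4×0 + 0×0 + 0×3 = 0; y[3] = 0×0 + 0×0 = 0; y[4] = 0×0 = 0

[12, 0, 0, 0, 0]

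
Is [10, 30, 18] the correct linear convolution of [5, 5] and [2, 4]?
Recompute linear convolution of [5, 5] and [2, 4]: y[0] = 5×2 = 10; y[1] = 5×4 + 5×2 = 30; y[2] = 5×4 = 20 → [10, 30, 20]. Compare to given [10, 30, 18]: they differ at index 2: given 18, correct 20, so answer: No

No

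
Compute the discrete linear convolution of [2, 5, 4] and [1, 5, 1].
y[0] = 2×1 = 2; y[1] = 2×5 + 5×1 = 15; y[2] = 2×1 + 5×5 + 4×1 = 31; y[3] = 5×1 + 4×5 = 25; y[4] = 4×1 = 4

[2, 15, 31, 25, 4]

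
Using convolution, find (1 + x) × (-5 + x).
Ascending coefficients: a = [1, 1], b = [-5, 1]. c[0] = 1×-5 = -5; c[1] = 1×1 + 1×-5 = -4; c[2] = 1×1 = 1. Result coefficients: [-5, -4, 1] → -5 - 4x + x^2

-5 - 4x + x^2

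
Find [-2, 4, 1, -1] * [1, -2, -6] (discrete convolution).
y[0] = -2×1 = -2; y[1] = -2×-2 + 4×1 = 8; y[2] = -2×-6 + 4×-2 + 1×1 = 5; y[3] = 4×-6 + 1×-2 + -1×1 = -27; y[4] = 1×-6 + -1×-2 = -4; y[5] = -1×-6 = 6

[-2, 8, 5, -27, -4, 6]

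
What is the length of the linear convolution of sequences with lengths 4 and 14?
Linear/full convolution length: m + n - 1 = 4 + 14 - 1 = 17

17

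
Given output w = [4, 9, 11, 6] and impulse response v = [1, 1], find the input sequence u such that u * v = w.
Deconvolve w=[4, 9, 11, 6] by v=[1, 1]. Since v[0]=1, solve forward: u[0] = w[0] / 1 = 4; u[1] = (w[1] - 4×1) / 1 = 5; u[2] = (w[2] - 5×1) / 1 = 6. So u = [4, 5, 6]. Check by forward convolution: w[0] = 4×1 = 4; w[1] = 4×1 + 5×1 = 9; w[2] = 5×1 + 6×1 = 11; w[3] = 6×1 = 6

[4, 5, 6]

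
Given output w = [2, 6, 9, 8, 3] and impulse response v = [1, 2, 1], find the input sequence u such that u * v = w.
Deconvolve w=[2, 6, 9, 8, 3] by v=[1, 2, 1]. Since v[0]=1, solve forward: u[0] = w[0] / 1 = 2; u[1] = (w[1] - 2×2) / 1 = 2; u[2] = (w[2] - 2×2 - 2×1) / 1 = 3. So u = [2, 2, 3]. Check by forward convolution: w[0] = 2×1 = 2; w[1] = 2×2 + 2×1 = 6; w[2] = 2×1 + 2×2 + 3×1 = 9; w[3] = 2×1 + 3×2 = 8; w[4] = 3×1 = 3

[2, 2, 3]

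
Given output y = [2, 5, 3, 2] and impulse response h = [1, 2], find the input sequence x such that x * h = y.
Deconvolve y=[2, 5, 3, 2] by h=[1, 2]. Since h[0]=1, solve forward: x[0] = y[0] / 1 = 2; x[1] = (y[1] - 2×2) / 1 = 1; x[2] = (y[2] - 1×2) / 1 = 1. So x = [2, 1, 1]. Check by forward convolution: y[0] = 2×1 = 2; y[1] = 2×2 + 1×1 = 5; y[2] = 1×2 + 1×1 = 3; y[3] = 1×2 = 2

[2, 1, 1]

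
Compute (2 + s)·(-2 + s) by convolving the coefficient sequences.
Ascending coefficients: a = [2, 1], b = [-2, 1]. c[0] = 2×-2 = -4; c[1] = 2×1 + 1×-2 = 0; c[2] = 1×1 = 1. Result coefficients: [-4, 0, 1] → -4 + s^2

-4 + s^2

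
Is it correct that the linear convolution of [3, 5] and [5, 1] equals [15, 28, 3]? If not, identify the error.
Recompute linear convolution of [3, 5] and [5, 1]: y[0] = 3×5 = 15; y[1] = 3×1 + 5×5 = 28; y[2] = 5×1 = 5 → [15, 28, 5]. Compare to given [15, 28, 3]: they differ at index 2: given 3, correct 5, so answer: No

No. Error at index 2: given 3, correct 5.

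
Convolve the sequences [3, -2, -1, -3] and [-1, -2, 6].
y[0] = 3×-1 = -3; y[1] = 3×-2 + -2×-1 = -4; y[2] = 3×6 + -2×-2 + -1×-1 = 23; y[3] = -2×6 + -1×-2 + -3×-1 = -7; y[4] = -1×6 + -3×-2 = 0; y[5] = -3×6 = -18

[-3, -4, 23, -7, 0, -18]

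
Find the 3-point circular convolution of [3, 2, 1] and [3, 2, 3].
Use y[k] = Σ_j s[j]·t[(k-j) mod 3]. y[0] = 3×3 + 2×3 + 1×2 = 17; y[1] = 3×2 + 2×3 + 1×3 = 15; y[2] = 3×3 + 2×2 + 1×3 = 16. Result: [17, 15, 16]

[17, 15, 16]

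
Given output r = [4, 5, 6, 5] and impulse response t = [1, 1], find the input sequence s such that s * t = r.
Deconvolve r=[4, 5, 6, 5] by t=[1, 1]. Since t[0]=1, solve forward: s[0] = r[0] / 1 = 4; s[1] = (r[1] - 4×1) / 1 = 1; s[2] = (r[2] - 1×1) / 1 = 5. So s = [4, 1, 5]. Check by forward convolution: r[0] = 4×1 = 4; r[1] = 4×1 + 1×1 = 5; r[2] = 1×1 + 5×1 = 6; r[3] = 5×1 = 5

[4, 1, 5]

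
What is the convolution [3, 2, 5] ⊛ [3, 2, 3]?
y[0] = 3×3 = 9; y[1] = 3×2 + 2×3 = 12; y[2] = 3×3 + 2×2 + 5×3 = 28; y[3] = 2×3 + 5×2 = 16; y[4] = 5×3 = 15

[9, 12, 28, 16, 15]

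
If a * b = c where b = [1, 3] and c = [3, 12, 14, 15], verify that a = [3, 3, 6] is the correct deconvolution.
Forward-compute [3, 3, 6] * [1, 3]: c[0] = 3×1 = 3; c[1] = 3×3 + 3×1 = 12; c[2] = 3×3 + 6×1 = 15; c[3] = 6×3 = 18 → [3, 12, 15, 18]. Does not match given c = [3, 12, 14, 15].

Not verified. [3, 3, 6] * [1, 3] = [3, 12, 15, 18], which differs from [3, 12, 14, 15] at index 2.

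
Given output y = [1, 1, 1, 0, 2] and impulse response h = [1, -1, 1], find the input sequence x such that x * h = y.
Deconvolve y=[1, 1, 1, 0, 2] by h=[1, -1, 1]. Since h[0]=1, solve forward: x[0] = y[0] / 1 = 1; x[1] = (y[1] - 1×-1) / 1 = 2; x[2] = (y[2] - 2×-1 - 1×1) / 1 = 2. So x = [1, 2, 2]. Check by forward convolution: y[0] = 1×1 = 1; y[1] = 1×-1 + 2×1 = 1; y[2] = 1×1 + 2×-1 + 2×1 = 1; y[3] = 2×1 + 2×-1 = 0; y[4] = 2×1 = 2

[1, 2, 2]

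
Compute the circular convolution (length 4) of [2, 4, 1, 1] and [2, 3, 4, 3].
Use y[k] = Σ_j s[j]·t[(k-j) mod 4]. y[0] = 2×2 + 4×3 + 1×4 + 1×3 = 23; y[1] = 2×3 + 4×2 + 1×3 + 1×4 = 21; y[2] = 2×4 + 4×3 + 1×2 + 1×3 = 25; y[3] = 2×3 + 4×4 + 1×3 + 1×2 = 27. Result: [23, 21, 25, 27]

[23, 21, 25, 27]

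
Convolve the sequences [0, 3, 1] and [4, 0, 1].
y[0] = 0×4 = 0; y[1] = 0×0 + 3×4 = 12; y[2] = 0×1 + 3×0 + 1×4 = 4; y[3] = 3×1 + 1×0 = 3; y[4] = 1×1 = 1

[0, 12, 4, 3, 1]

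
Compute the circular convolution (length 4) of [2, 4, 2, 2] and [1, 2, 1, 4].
Use y[k] = Σ_j s[j]·t[(k-j) mod 4]. y[0] = 2×1 + 4×4 + 2×1 + 2×2 = 24; y[1] = 2×2 + 4×1 + 2×4 + 2×1 = 18; y[2] = 2×1 + 4×2 + 2×1 + 2×4 = 20; y[3] = 2×4 + 4×1 + 2×2 + 2×1 = 18. Result: [24, 18, 20, 18]

[24, 18, 20, 18]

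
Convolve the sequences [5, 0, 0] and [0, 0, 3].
y[0] = 5×0 = 0; y[1] = 5×0 + 0×0 = 0; y[2] = 5×3 + 0×0 + 0×0 = 15; y[3] = 0×3 + 0×0 = 0; y[4] = 0×3 = 0

[0, 0, 15, 0, 0]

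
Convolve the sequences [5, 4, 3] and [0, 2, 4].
y[0] = 5×0 = 0; y[1] = 5×2 + 4×0 = 10; y[2] = 5×4 + 4×2 + 3×0 = 28; y[3] = 4×4 + 3×2 = 22; y[4] = 3×4 = 12

[0, 10, 28, 22, 12]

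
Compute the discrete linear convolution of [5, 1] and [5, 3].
y[0] = 5×5 = 25; y[1] = 5×3 + 1×5 = 20; y[2] = 1×3 = 3

[25, 20, 3]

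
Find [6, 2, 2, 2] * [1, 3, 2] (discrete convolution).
y[0] = 6×1 = 6; y[1] = 6×3 + 2×1 = 20; y[2] = 6×2 + 2×3 + 2×1 = 20; y[3] = 2×2 + 2×3 + 2×1 = 12; y[4] = 2×2 + 2×3 = 10; y[5] = 2×2 = 4

[6, 20, 20, 12, 10, 4]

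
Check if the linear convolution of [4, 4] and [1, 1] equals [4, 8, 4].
Recompute linear convolution of [4, 4] and [1, 1]: y[0] = 4×1 = 4; y[1] = 4×1 + 4×1 = 8; y[2] = 4×1 = 4 → [4, 8, 4]. Given [4, 8, 4] matches, so answer: Yes

Yes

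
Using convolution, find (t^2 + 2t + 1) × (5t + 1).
Ascending coefficients: a = [1, 2, 1], b = [1, 5]. c[0] = 1×1 = 1; c[1] = 1×5 + 2×1 = 7; c[2] = 2×5 + 1×1 = 11; c[3] = 1×5 = 5. Result coefficients: [1, 7, 11, 5] → 5t^3 + 11t^2 + 7t + 1

5t^3 + 11t^2 + 7t + 1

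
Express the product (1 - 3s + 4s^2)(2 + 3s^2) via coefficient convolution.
Ascending coefficients: a = [1, -3, 4], b = [2, 0, 3]. c[0] = 1×2 = 2; c[1] = 1×0 + -3×2 = -6; c[2] = 1×3 + -3×0 + 4×2 = 11; c[3] = -3×3 + 4×0 = -9; c[4] = 4×3 = 12. Result coefficients: [2, -6, 11, -9, 12] → 2 - 6s + 11s^2 - 9s^3 + 12s^4

2 - 6s + 11s^2 - 9s^3 + 12s^4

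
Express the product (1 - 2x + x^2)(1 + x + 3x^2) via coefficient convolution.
Ascending coefficients: a = [1, -2, 1], b = [1, 1, 3]. c[0] = 1×1 = 1; c[1] = 1×1 + -2×1 = -1; c[2] = 1×3 + -2×1 + 1×1 = 2; c[3] = -2×3 + 1×1 = -5; c[4] = 1×3 = 3. Result coefficients: [1, -1, 2, -5, 3] → 1 - x + 2x^2 - 5x^3 + 3x^4

1 - x + 2x^2 - 5x^3 + 3x^4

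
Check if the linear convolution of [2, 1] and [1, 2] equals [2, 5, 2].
Recompute linear convolution of [2, 1] and [1, 2]: y[0] = 2×1 = 2; y[1] = 2×2 + 1×1 = 5; y[2] = 1×2 = 2 → [2, 5, 2]. Given [2, 5, 2] matches, so answer: Yes

Yes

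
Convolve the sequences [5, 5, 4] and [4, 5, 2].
y[0] = 5×4 = 20; y[1] = 5×5 + 5×4 = 45; y[2] = 5×2 + 5×5 + 4×4 = 51; y[3] = 5×2 + 4×5 = 30; y[4] = 4×2 = 8

[20, 45, 51, 30, 8]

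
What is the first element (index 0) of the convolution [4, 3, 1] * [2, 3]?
Use y[k] = Σ_i a[i]·b[k-i] at k=0. y[0] = 4×2 = 8

8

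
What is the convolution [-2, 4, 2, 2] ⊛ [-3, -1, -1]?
y[0] = -2×-3 = 6; y[1] = -2×-1 + 4×-3 = -10; y[2] = -2×-1 + 4×-1 + 2×-3 = -8; y[3] = 4×-1 + 2×-1 + 2×-3 = -12; y[4] = 2×-1 + 2×-1 = -4; y[5] = 2×-1 = -2

[6, -10, -8, -12, -4, -2]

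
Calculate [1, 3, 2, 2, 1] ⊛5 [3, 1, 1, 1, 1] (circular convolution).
Use y[k] = Σ_j u[j]·v[(k-j) mod 5]. y[0] = 1×3 + 3×1 + 2×1 + 2×1 + 1×1 = 11; y[1] = 1×1 + 3×3 + 2×1 + 2×1 + 1×1 = 15; y[2] = 1×1 + 3×1 + 2×3 + 2×1 + 1×1 = 13; y[3] = 1×1 + 3×1 + 2×1 + 2×3 + 1×1 = 13; y[4] = 1×1 + 3×1 + 2×1 + 2×1 + 1×3 = 11. Result: [11, 15, 13, 13, 11]

[11, 15, 13, 13, 11]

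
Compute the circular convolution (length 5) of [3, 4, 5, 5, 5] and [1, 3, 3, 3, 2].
Use y[k] = Σ_j f[j]·g[(k-j) mod 5]. y[0] = 3×1 + 4×2 + 5×3 + 5×3 + 5×3 = 56; y[1] = 3×3 + 4×1 + 5×2 + 5×3 + 5×3 = 53; y[2] = 3×3 + 4×3 + 5×1 + 5×2 + 5×3 = 51; y[3] = 3×3 + 4×3 + 5×3 + 5×1 + 5×2 = 51; y[4] = 3×2 + 4×3 + 5×3 + 5×3 + 5×1 = 53. Result: [56, 53, 51, 51, 53]

[56, 53, 51, 51, 53]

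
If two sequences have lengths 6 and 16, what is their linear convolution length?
Linear/full convolution length: m + n - 1 = 6 + 16 - 1 = 21

21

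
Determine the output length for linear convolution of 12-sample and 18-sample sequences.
Linear/full convolution length: m + n - 1 = 12 + 18 - 1 = 29

29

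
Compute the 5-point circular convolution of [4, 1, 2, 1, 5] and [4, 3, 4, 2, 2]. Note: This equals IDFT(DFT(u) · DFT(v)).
Either evaluate y[k] = Σ_j u[j]·v[(k-j) mod 5] directly, or use IDFT(DFT(u) · DFT(v)). y[0] = 4×4 + 1×2 + 2×2 + 1×4 + 5×3 = 41; y[1] = 4×3 + 1×4 + 2×2 + 1×2 + 5×4 = 42; y[2] = 4×4 + 1×3 + 2×4 + 1×2 + 5×2 = 39; y[3] = 4×2 + 1×4 + 2×3 + 1×4 + 5×2 = 32; y[4] = 4×2 + 1×2 + 2×4 + 1×3 + 5×4 = 41. Result: [41, 42, 39, 32, 41]

[41, 42, 39, 32, 41]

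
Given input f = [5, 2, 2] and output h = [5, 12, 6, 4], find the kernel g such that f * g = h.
Output length 4 = len(f) + len(g) - 1 ⇒ len(g) = 2. Solve g forward using g[k] = (h[k] - Σ_{i≥1} f[i]·g[k-i]) / f[0]: g[0] = h[0] / f[0] = 5 / 5 = 1; g[1] = (h[1] - 2×1) / f[0] = (12 - 2×1) / 5 = 2. So g = [1, 2]. Forward-check [5, 2, 2] * [1, 2]: h[0] = 5×1 = 5; h[1] = 5×2 + 2×1 = 12; h[2] = 2×2 + 2×1 = 6; h[3] = 2×2 = 4 → [5, 12, 6, 4] ✓

[1, 2]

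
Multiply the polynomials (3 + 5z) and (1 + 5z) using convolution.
Ascending coefficients: a = [3, 5], b = [1, 5]. c[0] = 3×1 = 3; c[1] = 3×5 + 5×1 = 20; c[2] = 5×5 = 25. Result coefficients: [3, 20, 25] → 3 + 20z + 25z^2

3 + 20z + 25z^2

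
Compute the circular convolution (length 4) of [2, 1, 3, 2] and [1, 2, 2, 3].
Use y[k] = Σ_j s[j]·t[(k-j) mod 4]. y[0] = 2×1 + 1×3 + 3×2 + 2×2 = 15; y[1] = 2×2 + 1×1 + 3×3 + 2×2 = 18; y[2] = 2×2 + 1×2 + 3×1 + 2×3 = 15; y[3] = 2×3 + 1×2 + 3×2 + 2×1 = 16. Result: [15, 18, 15, 16]

[15, 18, 15, 16]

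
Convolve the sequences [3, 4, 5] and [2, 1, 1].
y[0] = 3×2 = 6; y[1] = 3×1 + 4×2 = 11; y[2] = 3×1 + 4×1 + 5×2 = 17; y[3] = 4×1 + 5×1 = 9; y[4] = 5×1 = 5

[6, 11, 17, 9, 5]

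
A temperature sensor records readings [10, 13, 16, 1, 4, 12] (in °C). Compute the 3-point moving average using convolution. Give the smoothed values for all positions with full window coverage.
3-point moving average kernel = [1, 1, 1]. Apply in 'valid' mode (full window coverage): avg[0] = (10 + 13 + 16) / 3 = 13.0; avg[1] = (13 + 16 + 1) / 3 = 10.0; avg[2] = (16 + 1 + 4) / 3 = 7.0; avg[3] = (1 + 4 + 12) / 3 = 5.67. Smoothed values: [13.0, 10.0, 7.0, 5.67]

[13.0, 10.0, 7.0, 5.67]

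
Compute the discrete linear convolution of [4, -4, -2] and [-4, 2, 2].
y[0] = 4×-4 = -16; y[1] = 4×2 + -4×-4 = 24; y[2] = 4×2 + -4×2 + -2×-4 = 8; y[3] = -4×2 + -2×2 = -12; y[4] = -2×2 = -4

[-16, 24, 8, -12, -4]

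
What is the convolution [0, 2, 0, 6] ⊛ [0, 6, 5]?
y[0] = 0×0 = 0; y[1] = 0×6 + 2×0 = 0; y[2] = 0×5 + 2×6 + 0×0 = 12; y[3] = 2×5 + 0×6 + 6×0 = 10; y[4] = 0×5 + 6×6 = 36; y[5] = 6×5 = 30

[0, 0, 12, 10, 36, 30]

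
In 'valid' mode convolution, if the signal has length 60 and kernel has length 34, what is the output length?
'Valid' mode counts only positions where the kernel fully overlaps the signal: m - n + 1 = 60 - 34 + 1 = 27

27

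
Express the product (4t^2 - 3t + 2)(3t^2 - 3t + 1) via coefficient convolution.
Ascending coefficients: a = [2, -3, 4], b = [1, -3, 3]. c[0] = 2×1 = 2; c[1] = 2×-3 + -3×1 = -9; c[2] = 2×3 + -3×-3 + 4×1 = 19; c[3] = -3×3 + 4×-3 = -21; c[4] = 4×3 = 12. Result coefficients: [2, -9, 19, -21, 12] → 12t^4 - 21t^3 + 19t^2 - 9t + 2

12t^4 - 21t^3 + 19t^2 - 9t + 2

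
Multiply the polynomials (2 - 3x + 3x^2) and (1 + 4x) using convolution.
Ascending coefficients: a = [2, -3, 3], b = [1, 4]. c[0] = 2×1 = 2; c[1] = 2×4 + -3×1 = 5; c[2] = -3×4 + 3×1 = -9; c[3] = 3×4 = 12. Result coefficients: [2, 5, -9, 12] → 2 + 5x - 9x^2 + 12x^3

2 + 5x - 9x^2 + 12x^3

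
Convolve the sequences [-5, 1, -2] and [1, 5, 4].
y[0] = -5×1 = -5; y[1] = -5×5 + 1×1 = -24; y[2] = -5×4 + 1×5 + -2×1 = -17; y[3] = 1×4 + -2×5 = -6; y[4] = -2×4 = -8

[-5, -24, -17, -6, -8]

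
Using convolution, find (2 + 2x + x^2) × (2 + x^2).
Ascending coefficients: a = [2, 2, 1], b = [2, 0, 1]. c[0] = 2×2 = 4; c[1] = 2×0 + 2×2 = 4; c[2] = 2×1 + 2×0 + 1×2 = 4; c[3] = 2×1 + 1×0 = 2; c[4] = 1×1 = 1. Result coefficients: [4, 4, 4, 2, 1] → 4 + 4x + 4x^2 + 2x^3 + x^4

4 + 4x + 4x^2 + 2x^3 + x^4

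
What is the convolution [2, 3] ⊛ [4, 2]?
y[0] = 2×4 = 8; y[1] = 2×2 + 3×4 = 16; y[2] = 3×2 = 6

[8, 16, 6]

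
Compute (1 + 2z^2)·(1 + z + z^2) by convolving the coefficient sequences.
Ascending coefficients: a = [1, 0, 2], b = [1, 1, 1]. c[0] = 1×1 = 1; c[1] = 1×1 + 0×1 = 1; c[2] = 1×1 + 0×1 + 2×1 = 3; c[3] = 0×1 + 2×1 = 2; c[4] = 2×1 = 2. Result coefficients: [1, 1, 3, 2, 2] → 1 + z + 3z^2 + 2z^3 + 2z^4

1 + z + 3z^2 + 2z^3 + 2z^4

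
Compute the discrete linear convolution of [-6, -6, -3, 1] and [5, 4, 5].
y[0] = -6×5 = -30; y[1] = -6×4 + -6×5 = -54; y[2] = -6×5 + -6×4 + -3×5 = -69; y[3] = -6×5 + -3×4 + 1×5 = -37; y[4] = -3×5 + 1×4 = -11; y[5] = 1×5 = 5

[-30, -54, -69, -37, -11, 5]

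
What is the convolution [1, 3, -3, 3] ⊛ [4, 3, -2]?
y[0] = 1×4 = 4; y[1] = 1×3 + 3×4 = 15; y[2] = 1×-2 + 3×3 + -3×4 = -5; y[3] = 3×-2 + -3×3 + 3×4 = -3; y[4] = -3×-2 + 3×3 = 15; y[5] = 3×-2 = -6

[4, 15, -5, -3, 15, -6]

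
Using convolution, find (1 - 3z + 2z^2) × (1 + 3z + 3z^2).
Ascending coefficients: a = [1, -3, 2], b = [1, 3, 3]. c[0] = 1×1 = 1; c[1] = 1×3 + -3×1 = 0; c[2] = 1×3 + -3×3 + 2×1 = -4; c[3] = -3×3 + 2×3 = -3; c[4] = 2×3 = 6. Result coefficients: [1, 0, -4, -3, 6] → 1 - 4z^2 - 3z^3 + 6z^4

1 - 4z^2 - 3z^3 + 6z^4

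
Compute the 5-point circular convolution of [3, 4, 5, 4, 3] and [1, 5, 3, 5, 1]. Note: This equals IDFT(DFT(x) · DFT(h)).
Either evaluate y[k] = Σ_j x[j]·h[(k-j) mod 5] directly, or use IDFT(DFT(x) · DFT(h)). y[0] = 3×1 + 4×1 + 5×5 + 4×3 + 3×5 = 59; y[1] = 3×5 + 4×1 + 5×1 + 4×5 + 3×3 = 53; y[2] = 3×3 + 4×5 + 5×1 + 4×1 + 3×5 = 53; y[3] = 3×5 + 4×3 + 5×5 + 4×1 + 3×1 = 59; y[4] = 3×1 + 4×5 + 5×3 + 4×5 + 3×1 = 61. Result: [59, 53, 53, 59, 61]

[59, 53, 53, 59, 61]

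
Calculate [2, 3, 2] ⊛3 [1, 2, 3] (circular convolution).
Use y[k] = Σ_j x[j]·h[(k-j) mod 3]. y[0] = 2×1 + 3×3 + 2×2 = 15; y[1] = 2×2 + 3×1 + 2×3 = 13; y[2] = 2×3 + 3×2 + 2×1 = 14. Result: [15, 13, 14]

[15, 13, 14]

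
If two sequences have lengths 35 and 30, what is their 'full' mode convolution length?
Linear/full convolution length: m + n - 1 = 35 + 30 - 1 = 64

64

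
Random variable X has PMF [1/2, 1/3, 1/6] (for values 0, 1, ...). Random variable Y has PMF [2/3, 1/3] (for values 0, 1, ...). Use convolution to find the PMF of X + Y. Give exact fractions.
P(X+Y=k) = Σ_i P(X=i)·P(Y=k-i) — a convolution of [1/2, 1/3, 1/6] and [2/3, 1/3]. P(X+Y=0) = (1/2)×(2/3) = 1/3; P(X+Y=1) = (1/2)×(1/3) + (1/3)×(2/3) = 1/6 + 2/9 = 7/18; P(X+Y=2) = (1/3)×(1/3) + (1/6)×(2/3) = 1/9 + 1/9 = 2/9; P(X+Y=3) = (1/6)×(1/3) = 1/18. PMF: [1/3, 7/18, 2/9, 1/18] (sums to 1 ✓)

[1/3, 7/18, 2/9, 1/18]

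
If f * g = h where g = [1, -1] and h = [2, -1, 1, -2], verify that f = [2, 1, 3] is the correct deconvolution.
Forward-compute [2, 1, 3] * [1, -1]: h[0] = 2×1 = 2; h[1] = 2×-1 + 1×1 = -1; h[2] = 1×-1 + 3×1 = 2; h[3] = 3×-1 = -3 → [2, -1, 2, -3]. Does not match given h = [2, -1, 1, -2].

Not verified. [2, 1, 3] * [1, -1] = [2, -1, 2, -3], which differs from [2, -1, 1, -2] at index 2.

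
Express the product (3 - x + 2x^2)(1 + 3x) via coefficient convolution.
Ascending coefficients: a = [3, -1, 2], b = [1, 3]. c[0] = 3×1 = 3; c[1] = 3×3 + -1×1 = 8; c[2] = -1×3 + 2×1 = -1; c[3] = 2×3 = 6. Result coefficients: [3, 8, -1, 6] → 3 + 8x - x^2 + 6x^3

3 + 8x - x^2 + 6x^3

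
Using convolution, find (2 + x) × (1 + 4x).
Ascending coefficients: a = [2, 1], b = [1, 4]. c[0] = 2×1 = 2; c[1] = 2×4 + 1×1 = 9; c[2] = 1×4 = 4. Result coefficients: [2, 9, 4] → 2 + 9x + 4x^2

2 + 9x + 4x^2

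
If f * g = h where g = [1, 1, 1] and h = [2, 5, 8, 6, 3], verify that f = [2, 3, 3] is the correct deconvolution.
Forward-compute [2, 3, 3] * [1, 1, 1]: h[0] = 2×1 = 2; h[1] = 2×1 + 3×1 = 5; h[2] = 2×1 + 3×1 + 3×1 = 8; h[3] = 3×1 + 3×1 = 6; h[4] = 3×1 = 3 → [2, 5, 8, 6, 3]. Matches given h = [2, 5, 8, 6, 3], so verified.

Verified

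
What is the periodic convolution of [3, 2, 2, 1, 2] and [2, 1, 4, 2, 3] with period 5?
Use y[k] = Σ_j x[j]·h[(k-j) mod 5]. y[0] = 3×2 + 2×3 + 2×2 + 1×4 + 2×1 = 22; y[1] = 3×1 + 2×2 + 2×3 + 1×2 + 2×4 = 23; y[2] = 3×4 + 2×1 + 2×2 + 1×3 + 2×2 = 25; y[3] = 3×2 + 2×4 + 2×1 + 1×2 + 2×3 = 24; y[4] = 3×3 + 2×2 + 2×4 + 1×1 + 2×2 = 26. Result: [22, 23, 25, 24, 26]

[22, 23, 25, 24, 26]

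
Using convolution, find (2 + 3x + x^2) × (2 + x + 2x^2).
Ascending coefficients: a = [2, 3, 1], b = [2, 1, 2]. c[0] = 2×2 = 4; c[1] = 2×1 + 3×2 = 8; c[2] = 2×2 + 3×1 + 1×2 = 9; c[3] = 3×2 + 1×1 = 7; c[4] = 1×2 = 2. Result coefficients: [4, 8, 9, 7, 2] → 4 + 8x + 9x^2 + 7x^3 + 2x^4

4 + 8x + 9x^2 + 7x^3 + 2x^4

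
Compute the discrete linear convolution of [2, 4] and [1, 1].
y[0] = 2×1 = 2; y[1] = 2×1 + 4×1 = 6; y[2] = 4×1 = 4

[2, 6, 4]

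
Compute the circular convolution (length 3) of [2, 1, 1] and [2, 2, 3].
Use y[k] = Σ_j f[j]·g[(k-j) mod 3]. y[0] = 2×2 + 1×3 + 1×2 = 9; y[1] = 2×2 + 1×2 + 1×3 = 9; y[2] = 2×3 + 1×2 + 1×2 = 10. Result: [9, 9, 10]

[9, 9, 10]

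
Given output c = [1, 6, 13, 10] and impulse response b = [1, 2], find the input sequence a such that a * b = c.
Deconvolve c=[1, 6, 13, 10] by b=[1, 2]. Since b[0]=1, solve forward: a[0] = c[0] / 1 = 1; a[1] = (c[1] - 1×2) / 1 = 4; a[2] = (c[2] - 4×2) / 1 = 5. So a = [1, 4, 5]. Check by forward convolution: c[0] = 1×1 = 1; c[1] = 1×2 + 4×1 = 6; c[2] = 4×2 + 5×1 = 13; c[3] = 5×2 = 10

[1, 4, 5]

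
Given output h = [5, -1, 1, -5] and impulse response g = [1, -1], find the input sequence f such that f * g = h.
Deconvolve h=[5, -1, 1, -5] by g=[1, -1]. Since g[0]=1, solve forward: f[0] = h[0] / 1 = 5; f[1] = (h[1] - 5×-1) / 1 = 4; f[2] = (h[2] - 4×-1) / 1 = 5. So f = [5, 4, 5]. Check by forward convolution: h[0] = 5×1 = 5; h[1] = 5×-1 + 4×1 = -1; h[2] = 4×-1 + 5×1 = 1; h[3] = 5×-1 = -5

[5, 4, 5]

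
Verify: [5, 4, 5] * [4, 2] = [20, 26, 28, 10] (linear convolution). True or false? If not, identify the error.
Recompute linear convolution of [5, 4, 5] and [4, 2]: y[0] = 5×4 = 20; y[1] = 5×2 + 4×4 = 26; y[2] = 4×2 + 5×4 = 28; y[3] = 5×2 = 10 → [20, 26, 28, 10]. Given [20, 26, 28, 10] matches, so answer: Yes

Yes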